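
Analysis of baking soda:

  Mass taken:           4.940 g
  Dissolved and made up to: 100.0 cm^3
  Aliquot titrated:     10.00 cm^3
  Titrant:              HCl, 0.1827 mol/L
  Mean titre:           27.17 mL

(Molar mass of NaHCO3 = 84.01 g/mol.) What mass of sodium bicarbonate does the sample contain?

NaHCO3 + HCl → NaCl + H2O + CO2
n(HCl) per titration = 0.02717 × 0.1827 = 4.964 × 10^-3 mol
n(NaHCO3) in each aliquot = 4.964 × 10^-3 mol (1:1 ratio)
n(NaHCO3) in the whole flask = 4.964 × 10^-3 × 100.0/10.00 = 0.04964 mol
mass of NaHCO3 = 0.04964 × 84.01 = 4.170 g

4.170 g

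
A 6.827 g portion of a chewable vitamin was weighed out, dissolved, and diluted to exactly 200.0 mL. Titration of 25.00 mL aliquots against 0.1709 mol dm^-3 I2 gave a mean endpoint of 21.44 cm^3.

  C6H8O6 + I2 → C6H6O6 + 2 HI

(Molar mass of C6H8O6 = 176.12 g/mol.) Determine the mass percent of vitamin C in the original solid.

75.62 %

n(I2) per titration = 0.02144 × 0.1709 = 3.664 × 10^-3 mol
n(C6H8O6) in each aliquot = 3.664 × 10^-3 mol (1:1 ratio)
n(C6H8O6) in the whole flask = 3.664 × 10^-3 × 200.0/25.00 = 0.02931 mol
mass of C6H8O6 = 0.02931 × 176.12 = 5.163 g
% C6H8O6 = 5.163 / 6.827 × 100 = 75.62 %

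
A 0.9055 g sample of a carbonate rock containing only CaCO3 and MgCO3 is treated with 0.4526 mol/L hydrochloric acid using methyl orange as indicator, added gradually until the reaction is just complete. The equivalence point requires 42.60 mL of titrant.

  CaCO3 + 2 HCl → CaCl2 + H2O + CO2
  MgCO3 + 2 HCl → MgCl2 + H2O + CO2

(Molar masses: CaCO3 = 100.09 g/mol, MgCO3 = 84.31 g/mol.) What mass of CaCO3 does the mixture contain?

0.5881 g

n(HCl) = 0.04260 × 0.4526 = 0.01928 mol
Let x = n(CaCO3), y = n(MgCO3).
Titrant: 2x + 2y = 0.01928;  mass: 100.09x + 84.31y = 0.9055
Solving, x = 5.876 × 10^-3 mol, y = 3.765 × 10^-3 mol
mass of CaCO3 = 5.876 × 10^-3 × 100.09 = 0.5881 g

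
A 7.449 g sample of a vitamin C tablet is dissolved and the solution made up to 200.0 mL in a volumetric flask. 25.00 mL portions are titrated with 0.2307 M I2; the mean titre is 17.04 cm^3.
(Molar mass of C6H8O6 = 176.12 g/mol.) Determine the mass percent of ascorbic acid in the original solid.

74.36 %

C6H8O6 + I2 → C6H6O6 + 2 HI
n(I2) per titration = 0.01704 × 0.2307 = 3.931 × 10^-3 mol
n(C6H8O6) in each aliquot = 3.931 × 10^-3 mol (1:1 ratio)
n(C6H8O6) in the whole flask = 3.931 × 10^-3 × 200.0/25.00 = 0.03145 mol
mass of C6H8O6 = 0.03145 × 176.12 = 5.539 g
% C6H8O6 = 5.539 / 7.449 × 100 = 74.36 %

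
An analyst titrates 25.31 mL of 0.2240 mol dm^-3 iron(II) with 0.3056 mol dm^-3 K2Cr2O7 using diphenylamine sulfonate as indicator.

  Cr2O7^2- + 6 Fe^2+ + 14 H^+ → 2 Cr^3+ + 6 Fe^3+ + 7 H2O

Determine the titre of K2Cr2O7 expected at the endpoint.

n(Fe2+) = 0.02531 L × 0.2240 mol/L = 5.669 × 10^-3 mol
From the 1:6 stoichiometry, n(K2Cr2O7) = 1/6 × 5.669 × 10^-3 = 9.449 × 10^-4 mol
V(K2Cr2O7) = 9.449 × 10^-4 mol / 0.3056 mol/L = 0.003092 L = 3.092 mL

3.092 mL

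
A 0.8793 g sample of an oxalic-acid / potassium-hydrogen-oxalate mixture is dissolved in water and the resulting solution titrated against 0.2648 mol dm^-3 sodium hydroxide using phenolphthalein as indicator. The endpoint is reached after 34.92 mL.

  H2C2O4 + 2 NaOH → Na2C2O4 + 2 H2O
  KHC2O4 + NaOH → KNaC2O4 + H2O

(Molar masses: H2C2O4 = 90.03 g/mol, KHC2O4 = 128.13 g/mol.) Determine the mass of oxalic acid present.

0.1655 g

n(NaOH) = 0.03492 × 0.2648 = 9.247 × 10^-3 mol
Let x = n(H2C2O4), y = n(KHC2O4).
Titrant: 2x + 1y = 9.247 × 10^-3;  mass: 90.03x + 128.13y = 0.8793
Solving, x = 1.838 × 10^-3 mol, y = 5.571 × 10^-3 mol
mass of H2C2O4 = 1.838 × 10^-3 × 90.03 = 0.1655 g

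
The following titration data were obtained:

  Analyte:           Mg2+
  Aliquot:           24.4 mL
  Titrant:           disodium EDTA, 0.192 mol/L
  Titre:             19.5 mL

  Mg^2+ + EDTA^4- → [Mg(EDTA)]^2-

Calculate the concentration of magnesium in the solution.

n(EDTA) = 0.0195 L × 0.192 mol/L = 3.74 × 10^-3 mol
n(Mg2+) = 3.74 × 10^-3 mol (1:1 mole ratio)
[Mg2+] = 3.74 × 10^-3 mol / 0.0244 L = 0.153 mol/L

0.153 mol/L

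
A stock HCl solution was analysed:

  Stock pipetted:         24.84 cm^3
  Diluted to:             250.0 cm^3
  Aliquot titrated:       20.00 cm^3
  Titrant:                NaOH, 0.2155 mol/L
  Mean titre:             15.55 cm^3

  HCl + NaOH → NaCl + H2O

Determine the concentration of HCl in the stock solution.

1.686 mol/L

n(NaOH) = 0.01555 × 0.2155 = 3.351 × 10^-3 mol
n(HCl) in the aliquot = 3.351 × 10^-3 mol (1:1 ratio)
[HCl]_dilute = 3.351 × 10^-3 / 0.02000 = 0.1676 mol/L
Dilution factor = 250.0 / 24.84 = 10.06
[HCl]_stock = 0.1676 × 10.06 = 1.686 mol/L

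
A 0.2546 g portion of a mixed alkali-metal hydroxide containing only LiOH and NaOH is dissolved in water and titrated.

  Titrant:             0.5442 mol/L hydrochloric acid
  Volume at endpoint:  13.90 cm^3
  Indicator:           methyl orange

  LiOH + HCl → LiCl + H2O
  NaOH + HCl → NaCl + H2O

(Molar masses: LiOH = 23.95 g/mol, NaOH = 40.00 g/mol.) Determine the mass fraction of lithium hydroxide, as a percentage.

28.12 %

n(HCl) = 0.01390 × 0.5442 = 7.564 × 10^-3 mol
Let x = n(LiOH), y = n(NaOH).
Titrant: 1x + 1y = 7.564 × 10^-3;  mass: 23.95x + 40.00y = 0.2546
Solving, x = 2.989 × 10^-3 mol, y = 4.575 × 10^-3 mol
mass of LiOH = 2.989 × 10^-3 × 23.95 = 0.07159 g
% LiOH = 0.07159 / 0.2546 × 100 = 28.12 %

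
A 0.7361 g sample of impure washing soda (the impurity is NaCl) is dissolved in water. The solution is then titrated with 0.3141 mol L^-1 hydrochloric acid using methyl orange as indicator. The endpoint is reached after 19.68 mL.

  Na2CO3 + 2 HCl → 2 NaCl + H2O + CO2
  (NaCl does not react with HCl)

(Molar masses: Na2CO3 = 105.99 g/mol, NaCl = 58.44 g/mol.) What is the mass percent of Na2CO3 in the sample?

44.50 %

n(HCl) = 0.01968 × 0.3141 = 6.181 × 10^-3 mol
Let x = n(Na2CO3), y = n(NaCl).
Titrant: 2x = 6.181 × 10^-3;  mass: 105.99x + 58.44y = 0.7361
Solving, x = 3.091 × 10^-3 mol, y = 6.990 × 10^-3 mol
mass of Na2CO3 = 3.091 × 10^-3 × 105.99 = 0.3276 g
% Na2CO3 = 0.3276 / 0.7361 × 100 = 44.50 %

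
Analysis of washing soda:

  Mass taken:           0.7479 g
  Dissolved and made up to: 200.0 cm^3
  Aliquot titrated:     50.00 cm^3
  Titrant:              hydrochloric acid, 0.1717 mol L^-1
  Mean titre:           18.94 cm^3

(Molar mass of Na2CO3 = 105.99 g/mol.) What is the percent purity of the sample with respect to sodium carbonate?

Na2CO3 + 2 HCl → 2 NaCl + H2O + CO2
n(HCl) per titration = 0.01894 × 0.1717 = 3.252 × 10^-3 mol
From the 1:2 ratio, n(Na2CO3) in each aliquot = 1/2 × 3.252 × 10^-3 = 1.626 × 10^-3 mol
n(Na2CO3) in the whole flask = 1.626 × 10^-3 × 200.0/50.00 = 6.504 × 10^-3 mol
mass of Na2CO3 = 6.504 × 10^-3 × 105.99 = 0.6894 g
% Na2CO3 = 0.6894 / 0.7479 × 100 = 92.17 %

92.17 %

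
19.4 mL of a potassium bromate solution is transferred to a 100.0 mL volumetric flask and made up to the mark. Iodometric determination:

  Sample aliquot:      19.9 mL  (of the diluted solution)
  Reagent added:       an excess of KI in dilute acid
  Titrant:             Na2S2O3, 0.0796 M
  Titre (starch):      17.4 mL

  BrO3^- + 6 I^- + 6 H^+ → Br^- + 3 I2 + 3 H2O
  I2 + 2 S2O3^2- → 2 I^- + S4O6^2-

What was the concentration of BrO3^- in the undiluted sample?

n(S2O3^2-) = 0.0174 × 0.0796 = 1.39 × 10^-3 mol
n(I2) = n(S2O3^2-)/2 = 6.93 × 10^-4 mol
From the 1:3 ratio, n(BrO3^-) in the aliquot = 1/3 × 6.93 × 10^-4 = 2.31 × 10^-4 mol
[BrO3^-]_dilute = 2.31 × 10^-4 / 0.0199 = 0.0116 mol/L
[BrO3^-]_original = 0.0116 × 100.0/19.4 = 0.0598 mol/L

0.0598 M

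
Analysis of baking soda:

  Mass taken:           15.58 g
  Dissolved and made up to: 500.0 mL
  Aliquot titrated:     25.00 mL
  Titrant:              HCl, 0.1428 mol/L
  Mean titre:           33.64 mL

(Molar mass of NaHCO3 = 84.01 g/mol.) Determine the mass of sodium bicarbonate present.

8.071 g

NaHCO3 + HCl → NaCl + H2O + CO2
n(HCl) per titration = 0.03364 × 0.1428 = 4.804 × 10^-3 mol
n(NaHCO3) in each aliquot = 4.804 × 10^-3 mol (1:1 ratio)
n(NaHCO3) in the whole flask = 4.804 × 10^-3 × 500.0/25.00 = 0.09608 mol
mass of NaHCO3 = 0.09608 × 84.01 = 8.071 g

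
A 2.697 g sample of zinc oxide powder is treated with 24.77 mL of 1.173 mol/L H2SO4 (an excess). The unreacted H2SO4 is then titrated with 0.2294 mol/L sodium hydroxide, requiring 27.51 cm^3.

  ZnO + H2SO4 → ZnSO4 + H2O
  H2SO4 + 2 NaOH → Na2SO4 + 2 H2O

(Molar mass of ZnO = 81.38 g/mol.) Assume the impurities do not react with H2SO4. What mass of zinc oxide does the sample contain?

n(H2SO4) added = 0.02477 × 1.173 = 0.02906 mol
n(NaOH) used in back-titration = 0.02751 × 0.2294 = 6.311 × 10^-3 mol
From the 1:2 ratio, n(H2SO4) left over = 1/2 × 6.311 × 10^-3 = 3.155 × 10^-3 mol
n(H2SO4) consumed by analyte = 0.02906 − 3.155 × 10^-3 = 0.02590 mol
n(ZnO) = 0.02590 mol (1:1 ratio)
mass of ZnO = 0.02590 × 81.38 = 2.108 g

2.108 g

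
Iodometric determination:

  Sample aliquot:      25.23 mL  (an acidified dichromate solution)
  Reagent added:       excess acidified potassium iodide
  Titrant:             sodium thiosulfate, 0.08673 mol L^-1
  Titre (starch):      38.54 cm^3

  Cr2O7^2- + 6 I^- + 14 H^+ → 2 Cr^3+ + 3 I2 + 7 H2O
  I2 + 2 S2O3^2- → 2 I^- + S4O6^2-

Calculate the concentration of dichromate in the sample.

0.02208 mol/L

n(S2O3^2-) = 0.03854 × 0.08673 = 3.343 × 10^-3 mol
n(I2) = n(S2O3^2-)/2 = 1.671 × 10^-3 mol
From the 1:3 ratio, n(Cr2O7^2-) in the aliquot = 1/3 × 1.671 × 10^-3 = 5.571 × 10^-4 mol
[Cr2O7^2-] = 5.571 × 10^-4 / 0.02523 = 0.02208 mol/L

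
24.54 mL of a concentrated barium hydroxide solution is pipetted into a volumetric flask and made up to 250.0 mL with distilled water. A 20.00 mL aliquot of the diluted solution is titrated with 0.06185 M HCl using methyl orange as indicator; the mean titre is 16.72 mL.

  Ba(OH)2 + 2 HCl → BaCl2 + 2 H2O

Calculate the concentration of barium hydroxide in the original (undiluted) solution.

0.2634 M

n(HCl) = 0.01672 × 0.06185 = 1.034 × 10^-3 mol
From the 1:2 ratio, n(Ba(OH)2) in the aliquot = 1/2 × 1.034 × 10^-3 = 5.171 × 10^-4 mol
[Ba(OH)2]_dilute = 5.171 × 10^-4 / 0.02000 = 0.02585 mol/L
Dilution factor = 250.0 / 24.54 = 10.19
[Ba(OH)2]_stock = 0.02585 × 10.19 = 0.2634 mol/L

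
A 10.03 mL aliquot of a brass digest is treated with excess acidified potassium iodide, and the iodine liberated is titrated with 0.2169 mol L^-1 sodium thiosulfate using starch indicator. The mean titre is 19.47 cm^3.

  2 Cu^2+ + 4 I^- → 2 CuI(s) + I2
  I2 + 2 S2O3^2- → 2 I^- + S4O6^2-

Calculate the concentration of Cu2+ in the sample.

0.4210 mol/L

n(S2O3^2-) = 0.01947 × 0.2169 = 4.223 × 10^-3 mol
n(I2) = n(S2O3^2-)/2 = 2.112 × 10^-3 mol
From the 2:1 ratio, n(Cu2+) in the aliquot = 2/1 × 2.112 × 10^-3 = 4.223 × 10^-3 mol
[Cu2+] = 4.223 × 10^-3 / 0.01003 = 0.4210 mol/L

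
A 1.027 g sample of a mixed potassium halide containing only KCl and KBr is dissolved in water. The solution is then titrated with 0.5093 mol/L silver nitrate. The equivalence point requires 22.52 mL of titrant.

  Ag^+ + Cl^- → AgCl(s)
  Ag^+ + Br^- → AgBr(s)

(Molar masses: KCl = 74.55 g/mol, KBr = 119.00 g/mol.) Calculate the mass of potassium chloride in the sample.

n(AgNO3) = 0.02252 × 0.5093 = 0.01147 mol
Let x = n(KCl), y = n(KBr).
Titrant: 1x + 1y = 0.01147;  mass: 74.55x + 119.00y = 1.027
Solving, x = 7.601 × 10^-3 mol, y = 3.868 × 10^-3 mol
mass of KCl = 7.601 × 10^-3 × 74.55 = 0.5667 g

0.5667 g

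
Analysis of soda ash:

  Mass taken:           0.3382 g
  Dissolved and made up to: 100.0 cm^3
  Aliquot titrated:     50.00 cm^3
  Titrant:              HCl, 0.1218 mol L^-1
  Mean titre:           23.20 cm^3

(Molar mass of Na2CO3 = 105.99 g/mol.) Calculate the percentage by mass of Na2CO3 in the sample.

88.56 %

Na2CO3 + 2 HCl → 2 NaCl + H2O + CO2
n(HCl) per titration = 0.02320 × 0.1218 = 2.826 × 10^-3 mol
From the 1:2 ratio, n(Na2CO3) in each aliquot = 1/2 × 2.826 × 10^-3 = 1.413 × 10^-3 mol
n(Na2CO3) in the whole flask = 1.413 × 10^-3 × 100.0/50.00 = 2.826 × 10^-3 mol
mass of Na2CO3 = 2.826 × 10^-3 × 105.99 = 0.2995 g
% Na2CO3 = 0.2995 / 0.3382 × 100 = 88.56 %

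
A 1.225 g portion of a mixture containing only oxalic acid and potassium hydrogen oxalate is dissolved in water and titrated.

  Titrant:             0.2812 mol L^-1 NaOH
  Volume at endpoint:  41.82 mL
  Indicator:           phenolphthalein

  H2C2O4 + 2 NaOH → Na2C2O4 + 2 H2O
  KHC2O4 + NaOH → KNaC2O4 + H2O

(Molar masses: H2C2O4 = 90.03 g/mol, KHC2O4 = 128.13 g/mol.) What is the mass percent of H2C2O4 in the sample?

12.46 %

n(NaOH) = 0.04182 × 0.2812 = 0.01176 mol
Let x = n(H2C2O4), y = n(KHC2O4).
Titrant: 2x + 1y = 0.01176;  mass: 90.03x + 128.13y = 1.225
Solving, x = 1.695 × 10^-3 mol, y = 8.370 × 10^-3 mol
mass of H2C2O4 = 1.695 × 10^-3 × 90.03 = 0.1526 g
% H2C2O4 = 0.1526 / 1.225 × 100 = 12.46 %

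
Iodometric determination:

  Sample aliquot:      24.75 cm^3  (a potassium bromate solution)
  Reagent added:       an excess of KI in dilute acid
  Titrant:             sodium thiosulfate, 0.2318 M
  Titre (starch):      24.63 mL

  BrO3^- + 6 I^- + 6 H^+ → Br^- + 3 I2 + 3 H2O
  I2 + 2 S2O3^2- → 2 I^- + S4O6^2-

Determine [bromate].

n(S2O3^2-) = 0.02463 × 0.2318 = 5.709 × 10^-3 mol
n(I2) = n(S2O3^2-)/2 = 2.855 × 10^-3 mol
From the 1:3 ratio, n(BrO3^-) in the aliquot = 1/3 × 2.855 × 10^-3 = 9.515 × 10^-4 mol
[BrO3^-] = 9.515 × 10^-4 / 0.02475 = 0.03845 mol/L

0.03845 M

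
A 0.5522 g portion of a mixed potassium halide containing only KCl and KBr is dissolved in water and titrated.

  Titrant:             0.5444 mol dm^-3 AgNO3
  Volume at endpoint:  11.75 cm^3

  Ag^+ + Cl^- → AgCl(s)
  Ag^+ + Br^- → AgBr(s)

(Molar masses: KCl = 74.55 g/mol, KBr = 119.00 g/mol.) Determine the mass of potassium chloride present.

0.3505 g

n(AgNO3) = 0.01175 × 0.5444 = 6.397 × 10^-3 mol
Let x = n(KCl), y = n(KBr).
Titrant: 1x + 1y = 6.397 × 10^-3;  mass: 74.55x + 119.00y = 0.5522
Solving, x = 4.702 × 10^-3 mol, y = 1.695 × 10^-3 mol
mass of KCl = 4.702 × 10^-3 × 74.55 = 0.3505 g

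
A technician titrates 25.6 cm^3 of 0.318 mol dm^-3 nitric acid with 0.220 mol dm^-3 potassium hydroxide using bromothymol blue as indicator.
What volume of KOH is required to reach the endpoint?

HNO3 + KOH → KNO3 + H2O
n(HNO3) = 0.0256 L × 0.318 mol/L = 8.14 × 10^-3 mol
n(KOH) = 8.14 × 10^-3 mol (1:1 stoichiometry)
V(KOH) = 8.14 × 10^-3 mol / 0.220 mol/L = 0.0370 L = 37.0 mL

37.0 mL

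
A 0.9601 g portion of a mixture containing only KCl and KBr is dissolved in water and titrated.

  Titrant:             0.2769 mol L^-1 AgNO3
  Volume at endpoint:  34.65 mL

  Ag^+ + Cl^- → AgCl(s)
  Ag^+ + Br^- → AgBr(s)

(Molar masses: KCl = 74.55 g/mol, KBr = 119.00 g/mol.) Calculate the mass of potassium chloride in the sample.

0.3047 g

n(AgNO3) = 0.03465 × 0.2769 = 9.595 × 10^-3 mol
Let x = n(KCl), y = n(KBr).
Titrant: 1x + 1y = 9.595 × 10^-3;  mass: 74.55x + 119.00y = 0.9601
Solving, x = 4.087 × 10^-3 mol, y = 5.508 × 10^-3 mol
mass of KCl = 4.087 × 10^-3 × 74.55 = 0.3047 g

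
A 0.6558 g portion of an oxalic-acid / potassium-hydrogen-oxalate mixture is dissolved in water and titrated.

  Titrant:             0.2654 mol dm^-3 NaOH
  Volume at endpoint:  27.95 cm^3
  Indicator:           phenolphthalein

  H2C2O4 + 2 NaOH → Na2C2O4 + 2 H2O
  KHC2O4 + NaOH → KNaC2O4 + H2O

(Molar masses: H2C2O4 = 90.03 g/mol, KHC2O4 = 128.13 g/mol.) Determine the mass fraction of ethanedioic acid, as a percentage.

24.33 %

n(NaOH) = 0.02795 × 0.2654 = 7.418 × 10^-3 mol
Let x = n(H2C2O4), y = n(KHC2O4).
Titrant: 2x + 1y = 7.418 × 10^-3;  mass: 90.03x + 128.13y = 0.6558
Solving, x = 1.773 × 10^-3 mol, y = 3.873 × 10^-3 mol
mass of H2C2O4 = 1.773 × 10^-3 × 90.03 = 0.1596 g
% H2C2O4 = 0.1596 / 0.6558 × 100 = 24.33 %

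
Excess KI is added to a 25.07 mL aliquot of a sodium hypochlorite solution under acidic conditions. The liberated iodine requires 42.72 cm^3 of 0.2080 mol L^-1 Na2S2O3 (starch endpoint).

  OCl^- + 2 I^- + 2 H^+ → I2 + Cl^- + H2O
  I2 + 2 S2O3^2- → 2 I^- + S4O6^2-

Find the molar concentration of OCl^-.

n(S2O3^2-) = 0.04272 × 0.2080 = 8.886 × 10^-3 mol
n(I2) = n(S2O3^2-)/2 = 4.443 × 10^-3 mol
n(OCl^-) in the aliquot = 4.443 × 10^-3 mol (1:1 ratio)
[OCl^-] = 4.443 × 10^-3 / 0.02507 = 0.1772 mol/L

0.1772 mol/L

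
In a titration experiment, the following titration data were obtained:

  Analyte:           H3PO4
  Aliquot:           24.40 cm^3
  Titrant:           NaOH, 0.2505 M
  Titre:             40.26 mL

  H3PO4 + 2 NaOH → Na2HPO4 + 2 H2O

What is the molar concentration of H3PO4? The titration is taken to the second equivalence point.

n(NaOH) = 0.04026 L × 0.2505 mol/L = 0.01009 mol
From the 1:2 mole ratio, n(H3PO4) = 1/2 × 0.01009 = 5.043 × 10^-3 mol
[H3PO4] = 5.043 × 10^-3 mol / 0.02440 L = 0.2067 mol/L

0.2067 M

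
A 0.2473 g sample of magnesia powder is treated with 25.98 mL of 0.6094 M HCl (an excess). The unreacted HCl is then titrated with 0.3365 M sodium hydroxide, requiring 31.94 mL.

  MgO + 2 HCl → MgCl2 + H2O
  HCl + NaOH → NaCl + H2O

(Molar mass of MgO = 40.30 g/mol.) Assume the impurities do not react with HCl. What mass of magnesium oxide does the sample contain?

0.1025 g

n(HCl) added = 0.02598 × 0.6094 = 0.01583 mol
n(NaOH) used in back-titration = 0.03194 × 0.3365 = 0.01075 mol
n(HCl) left over = 0.01075 mol (1:1 ratio)
n(HCl) consumed by analyte = 0.01583 − 0.01075 = 5.084 × 10^-3 mol
From the 1:2 ratio, n(MgO) = 1/2 × 5.084 × 10^-3 = 2.542 × 10^-3 mol
mass of MgO = 2.542 × 10^-3 × 40.30 = 0.1025 g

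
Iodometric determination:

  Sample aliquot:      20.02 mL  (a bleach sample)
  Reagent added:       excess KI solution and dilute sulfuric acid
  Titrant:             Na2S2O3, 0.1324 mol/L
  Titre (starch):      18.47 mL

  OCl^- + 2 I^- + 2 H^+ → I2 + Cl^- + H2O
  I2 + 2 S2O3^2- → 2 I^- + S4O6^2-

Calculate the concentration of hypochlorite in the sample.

0.06107 mol/L

n(S2O3^2-) = 0.01847 × 0.1324 = 2.445 × 10^-3 mol
n(I2) = n(S2O3^2-)/2 = 1.223 × 10^-3 mol
n(OCl^-) in the aliquot = 1.223 × 10^-3 mol (1:1 ratio)
[OCl^-] = 1.223 × 10^-3 / 0.02002 = 0.06107 mol/L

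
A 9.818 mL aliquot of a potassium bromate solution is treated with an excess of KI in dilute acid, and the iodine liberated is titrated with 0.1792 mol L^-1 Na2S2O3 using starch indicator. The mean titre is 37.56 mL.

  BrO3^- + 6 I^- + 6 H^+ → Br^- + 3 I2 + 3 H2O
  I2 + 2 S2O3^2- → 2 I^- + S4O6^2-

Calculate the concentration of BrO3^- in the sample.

0.1143 mol/L

n(S2O3^2-) = 0.03756 × 0.1792 = 6.731 × 10^-3 mol
n(I2) = n(S2O3^2-)/2 = 3.365 × 10^-3 mol
From the 1:3 ratio, n(BrO3^-) in the aliquot = 1/3 × 3.365 × 10^-3 = 1.122 × 10^-3 mol
[BrO3^-] = 1.122 × 10^-3 / 0.009818 = 0.1143 mol/L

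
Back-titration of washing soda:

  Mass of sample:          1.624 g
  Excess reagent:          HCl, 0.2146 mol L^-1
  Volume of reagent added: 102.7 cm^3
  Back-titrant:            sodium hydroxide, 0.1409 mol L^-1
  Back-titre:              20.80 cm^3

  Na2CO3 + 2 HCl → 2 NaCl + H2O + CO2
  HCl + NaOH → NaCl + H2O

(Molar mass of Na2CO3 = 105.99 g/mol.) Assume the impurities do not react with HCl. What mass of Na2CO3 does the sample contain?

1.013 g

n(HCl) added = 0.1027 × 0.2146 = 0.02204 mol
n(NaOH) used in back-titration = 0.02080 × 0.1409 = 2.931 × 10^-3 mol
n(HCl) left over = 2.931 × 10^-3 mol (1:1 ratio)
n(HCl) consumed by analyte = 0.02204 − 2.931 × 10^-3 = 0.01911 mol
From the 1:2 ratio, n(Na2CO3) = 1/2 × 0.01911 = 9.554 × 10^-3 mol
mass of Na2CO3 = 9.554 × 10^-3 × 105.99 = 1.013 g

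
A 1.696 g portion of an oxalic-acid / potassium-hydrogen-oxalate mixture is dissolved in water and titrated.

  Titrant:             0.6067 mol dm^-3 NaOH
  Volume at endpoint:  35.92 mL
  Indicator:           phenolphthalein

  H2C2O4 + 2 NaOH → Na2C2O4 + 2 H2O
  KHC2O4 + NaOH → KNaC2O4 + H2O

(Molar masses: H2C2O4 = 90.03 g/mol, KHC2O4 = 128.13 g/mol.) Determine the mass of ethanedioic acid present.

0.5938 g

n(NaOH) = 0.03592 × 0.6067 = 0.02179 mol
Let x = n(H2C2O4), y = n(KHC2O4).
Titrant: 2x + 1y = 0.02179;  mass: 90.03x + 128.13y = 1.696
Solving, x = 6.595 × 10^-3 mol, y = 8.603 × 10^-3 mol
mass of H2C2O4 = 6.595 × 10^-3 × 90.03 = 0.5938 g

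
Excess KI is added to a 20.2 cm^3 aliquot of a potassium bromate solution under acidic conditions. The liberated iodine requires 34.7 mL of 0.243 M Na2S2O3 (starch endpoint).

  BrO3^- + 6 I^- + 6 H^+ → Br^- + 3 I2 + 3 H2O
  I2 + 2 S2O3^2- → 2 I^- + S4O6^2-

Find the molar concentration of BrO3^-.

0.0696 M

n(S2O3^2-) = 0.0347 × 0.243 = 8.43 × 10^-3 mol
n(I2) = n(S2O3^2-)/2 = 4.22 × 10^-3 mol
From the 1:3 ratio, n(BrO3^-) in the aliquot = 1/3 × 4.22 × 10^-3 = 1.41 × 10^-3 mol
[BrO3^-] = 1.41 × 10^-3 / 0.0202 = 0.0696 mol/L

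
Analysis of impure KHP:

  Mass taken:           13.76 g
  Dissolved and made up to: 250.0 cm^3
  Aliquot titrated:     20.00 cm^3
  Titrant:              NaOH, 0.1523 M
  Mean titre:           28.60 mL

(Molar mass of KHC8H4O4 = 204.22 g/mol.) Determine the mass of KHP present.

11.12 g

KHC8H4O4 + NaOH → KNaC8H4O4 + H2O
n(NaOH) per titration = 0.02860 × 0.1523 = 4.356 × 10^-3 mol
n(KHC8H4O4) in each aliquot = 4.356 × 10^-3 mol (1:1 ratio)
n(KHC8H4O4) in the whole flask = 4.356 × 10^-3 × 250.0/20.00 = 0.05445 mol
mass of KHC8H4O4 = 0.05445 × 204.22 = 11.12 g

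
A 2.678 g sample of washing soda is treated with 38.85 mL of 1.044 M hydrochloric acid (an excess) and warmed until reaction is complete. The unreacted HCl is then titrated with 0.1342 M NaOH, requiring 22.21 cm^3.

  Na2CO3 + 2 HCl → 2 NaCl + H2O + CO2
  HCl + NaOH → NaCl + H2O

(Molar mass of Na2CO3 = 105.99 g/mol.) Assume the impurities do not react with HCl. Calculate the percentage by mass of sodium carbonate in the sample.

n(HCl) added = 0.03885 × 1.044 = 0.04056 mol
n(NaOH) used in back-titration = 0.02221 × 0.1342 = 2.981 × 10^-3 mol
n(HCl) left over = 2.981 × 10^-3 mol (1:1 ratio)
n(HCl) consumed by analyte = 0.04056 − 2.981 × 10^-3 = 0.03758 mol
From the 1:2 ratio, n(Na2CO3) = 1/2 × 0.03758 = 0.01879 mol
mass of Na2CO3 = 0.01879 × 105.99 = 1.991 g
% Na2CO3 = 1.991 / 2.678 × 100 = 74.36 %

74.36 %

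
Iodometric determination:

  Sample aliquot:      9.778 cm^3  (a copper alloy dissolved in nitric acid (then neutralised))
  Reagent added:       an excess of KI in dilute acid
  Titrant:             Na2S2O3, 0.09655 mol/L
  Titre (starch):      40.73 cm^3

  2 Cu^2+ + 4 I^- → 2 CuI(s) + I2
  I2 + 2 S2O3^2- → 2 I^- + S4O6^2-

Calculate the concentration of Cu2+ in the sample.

n(S2O3^2-) = 0.04073 × 0.09655 = 3.932 × 10^-3 mol
n(I2) = n(S2O3^2-)/2 = 1.966 × 10^-3 mol
From the 2:1 ratio, n(Cu2+) in the aliquot = 2/1 × 1.966 × 10^-3 = 3.932 × 10^-3 mol
[Cu2+] = 3.932 × 10^-3 / 0.009778 = 0.4022 mol/L

0.4022 mol/L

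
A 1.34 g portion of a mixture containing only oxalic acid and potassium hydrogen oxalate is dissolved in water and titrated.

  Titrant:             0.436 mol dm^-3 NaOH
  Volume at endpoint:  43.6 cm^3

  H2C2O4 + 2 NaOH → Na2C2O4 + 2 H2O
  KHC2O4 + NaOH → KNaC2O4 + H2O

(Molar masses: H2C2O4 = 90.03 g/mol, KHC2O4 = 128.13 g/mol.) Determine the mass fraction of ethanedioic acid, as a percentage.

44.3 %

n(NaOH) = 0.0436 × 0.436 = 0.0190 mol
Let x = n(H2C2O4), y = n(KHC2O4).
Titrant: 2x + 1y = 0.0190;  mass: 90.03x + 128.13y = 1.34
Solving, x = 6.59 × 10^-3 mol, y = 5.83 × 10^-3 mol
mass of H2C2O4 = 6.59 × 10^-3 × 90.03 = 0.593 g
% H2C2O4 = 0.593 / 1.34 × 100 = 44.3 %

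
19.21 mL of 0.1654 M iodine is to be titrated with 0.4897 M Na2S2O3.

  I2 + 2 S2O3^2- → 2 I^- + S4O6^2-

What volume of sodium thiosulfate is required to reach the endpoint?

n(I2) = 0.01921 L × 0.1654 mol/L = 3.177 × 10^-3 mol
From the 2:1 stoichiometry, n(Na2S2O3) = 2/1 × 3.177 × 10^-3 = 6.355 × 10^-3 mol
V(Na2S2O3) = 6.355 × 10^-3 mol / 0.4897 mol/L = 0.01298 L = 12.98 mL

12.98 mL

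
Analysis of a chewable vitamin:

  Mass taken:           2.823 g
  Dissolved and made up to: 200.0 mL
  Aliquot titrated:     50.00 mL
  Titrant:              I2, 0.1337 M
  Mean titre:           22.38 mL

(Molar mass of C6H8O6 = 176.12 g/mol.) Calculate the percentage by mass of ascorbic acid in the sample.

C6H8O6 + I2 → C6H6O6 + 2 HI
n(I2) per titration = 0.02238 × 0.1337 = 2.992 × 10^-3 mol
n(C6H8O6) in each aliquot = 2.992 × 10^-3 mol (1:1 ratio)
n(C6H8O6) in the whole flask = 2.992 × 10^-3 × 200.0/50.00 = 0.01197 mol
mass of C6H8O6 = 0.01197 × 176.12 = 2.108 g
% C6H8O6 = 2.108 / 2.823 × 100 = 74.67 %

74.67 %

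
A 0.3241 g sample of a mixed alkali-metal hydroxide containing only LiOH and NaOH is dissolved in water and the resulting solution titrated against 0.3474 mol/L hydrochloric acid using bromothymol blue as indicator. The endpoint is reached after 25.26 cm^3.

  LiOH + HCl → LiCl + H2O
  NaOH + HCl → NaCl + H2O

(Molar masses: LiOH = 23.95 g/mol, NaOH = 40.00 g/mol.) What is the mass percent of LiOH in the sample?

n(HCl) = 0.02526 × 0.3474 = 8.775 × 10^-3 mol
Let x = n(LiOH), y = n(NaOH).
Titrant: 1x + 1y = 8.775 × 10^-3;  mass: 23.95x + 40.00y = 0.3241
Solving, x = 1.677 × 10^-3 mol, y = 7.099 × 10^-3 mol
mass of LiOH = 1.677 × 10^-3 × 23.95 = 0.04016 g
% LiOH = 0.04016 / 0.3241 × 100 = 12.39 %

12.39 %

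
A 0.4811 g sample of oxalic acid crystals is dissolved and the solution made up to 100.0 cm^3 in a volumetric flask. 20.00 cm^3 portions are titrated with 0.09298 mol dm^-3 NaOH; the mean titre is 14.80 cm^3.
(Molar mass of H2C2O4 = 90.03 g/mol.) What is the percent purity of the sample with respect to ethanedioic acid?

64.38 %

H2C2O4 + 2 NaOH → Na2C2O4 + 2 H2O
n(NaOH) per titration = 0.01480 × 0.09298 = 1.376 × 10^-3 mol
From the 1:2 ratio, n(H2C2O4) in each aliquot = 1/2 × 1.376 × 10^-3 = 6.881 × 10^-4 mol
n(H2C2O4) in the whole flask = 6.881 × 10^-4 × 100.0/20.00 = 3.440 × 10^-3 mol
mass of H2C2O4 = 3.440 × 10^-3 × 90.03 = 0.3097 g
% H2C2O4 = 0.3097 / 0.4811 × 100 = 64.38 %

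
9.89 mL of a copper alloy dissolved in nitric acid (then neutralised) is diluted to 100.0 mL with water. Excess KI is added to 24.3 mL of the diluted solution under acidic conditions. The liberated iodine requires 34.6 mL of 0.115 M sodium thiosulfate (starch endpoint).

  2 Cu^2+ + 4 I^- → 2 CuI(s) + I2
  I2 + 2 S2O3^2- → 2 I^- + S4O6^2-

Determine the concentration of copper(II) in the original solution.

1.66 M

n(S2O3^2-) = 0.0346 × 0.115 = 3.98 × 10^-3 mol
n(I2) = n(S2O3^2-)/2 = 1.99 × 10^-3 mol
From the 2:1 ratio, n(Cu2+) in the aliquot = 2/1 × 1.99 × 10^-3 = 3.98 × 10^-3 mol
[Cu2+]_dilute = 3.98 × 10^-3 / 0.0243 = 0.164 mol/L
[Cu2+]_original = 0.164 × 100.0/9.89 = 1.66 mol/L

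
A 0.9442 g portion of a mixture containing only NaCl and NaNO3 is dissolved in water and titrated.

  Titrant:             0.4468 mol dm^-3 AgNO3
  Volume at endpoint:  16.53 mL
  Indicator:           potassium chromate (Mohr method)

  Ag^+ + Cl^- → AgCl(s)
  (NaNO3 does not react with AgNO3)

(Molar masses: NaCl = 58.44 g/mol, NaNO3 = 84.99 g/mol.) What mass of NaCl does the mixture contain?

0.4316 g

n(AgNO3) = 0.01653 × 0.4468 = 7.386 × 10^-3 mol
Let x = n(NaCl), y = n(NaNO3).
Titrant: 1x = 7.386 × 10^-3;  mass: 58.44x + 84.99y = 0.9442
Solving, x = 7.386 × 10^-3 mol, y = 6.031 × 10^-3 mol
mass of NaCl = 7.386 × 10^-3 × 58.44 = 0.4316 g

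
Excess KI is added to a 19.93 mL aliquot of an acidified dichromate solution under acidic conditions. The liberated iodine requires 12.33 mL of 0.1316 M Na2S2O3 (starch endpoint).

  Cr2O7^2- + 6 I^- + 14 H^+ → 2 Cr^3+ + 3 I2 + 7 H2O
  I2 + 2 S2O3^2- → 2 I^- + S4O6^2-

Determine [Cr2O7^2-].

n(S2O3^2-) = 0.01233 × 0.1316 = 1.623 × 10^-3 mol
n(I2) = n(S2O3^2-)/2 = 8.113 × 10^-4 mol
From the 1:3 ratio, n(Cr2O7^2-) in the aliquot = 1/3 × 8.113 × 10^-4 = 2.704 × 10^-4 mol
[Cr2O7^2-] = 2.704 × 10^-4 / 0.01993 = 0.01357 mol/L

0.01357 M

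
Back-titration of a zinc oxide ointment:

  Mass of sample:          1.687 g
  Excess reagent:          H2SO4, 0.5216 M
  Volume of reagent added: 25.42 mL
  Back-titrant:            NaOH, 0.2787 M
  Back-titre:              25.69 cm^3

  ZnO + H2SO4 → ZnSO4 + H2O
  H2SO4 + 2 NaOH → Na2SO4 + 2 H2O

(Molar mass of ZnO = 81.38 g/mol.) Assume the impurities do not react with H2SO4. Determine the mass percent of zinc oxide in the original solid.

n(H2SO4) added = 0.02542 × 0.5216 = 0.01326 mol
n(NaOH) used in back-titration = 0.02569 × 0.2787 = 7.160 × 10^-3 mol
From the 1:2 ratio, n(H2SO4) left over = 1/2 × 7.160 × 10^-3 = 3.580 × 10^-3 mol
n(H2SO4) consumed by analyte = 0.01326 − 3.580 × 10^-3 = 9.679 × 10^-3 mol
n(ZnO) = 9.679 × 10^-3 mol (1:1 ratio)
mass of ZnO = 9.679 × 10^-3 × 81.38 = 0.7877 g
% ZnO = 0.7877 / 1.687 × 100 = 46.69 %

46.69 %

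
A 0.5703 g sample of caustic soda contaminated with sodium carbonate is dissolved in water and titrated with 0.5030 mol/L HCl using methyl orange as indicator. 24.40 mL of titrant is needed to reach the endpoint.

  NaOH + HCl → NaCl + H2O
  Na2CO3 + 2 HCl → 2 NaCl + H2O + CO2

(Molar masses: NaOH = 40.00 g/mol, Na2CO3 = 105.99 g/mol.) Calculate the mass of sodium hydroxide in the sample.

n(HCl) = 0.02440 × 0.5030 = 0.01227 mol
Let x = n(NaOH), y = n(Na2CO3).
Titrant: 1x + 2y = 0.01227;  mass: 40.00x + 105.99y = 0.5703
Solving, x = 6.165 × 10^-3 mol, y = 3.054 × 10^-3 mol
mass of NaOH = 6.165 × 10^-3 × 40.00 = 0.2466 g

0.2466 g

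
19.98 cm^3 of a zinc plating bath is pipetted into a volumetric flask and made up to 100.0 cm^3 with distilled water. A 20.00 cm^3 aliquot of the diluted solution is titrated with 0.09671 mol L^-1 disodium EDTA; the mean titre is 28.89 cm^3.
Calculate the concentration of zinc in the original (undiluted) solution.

Zn^2+ + EDTA^4- → [Zn(EDTA)]^2-
n(EDTA) = 0.02889 × 0.09671 = 2.794 × 10^-3 mol
n(Zn2+) in the aliquot = 2.794 × 10^-3 mol (1:1 ratio)
[Zn2+]_dilute = 2.794 × 10^-3 / 0.02000 = 0.1397 mol/L
Dilution factor = 100.0 / 19.98 = 5.005
[Zn2+]_stock = 0.1397 × 5.005 = 0.6992 mol/L

0.6992 mol/L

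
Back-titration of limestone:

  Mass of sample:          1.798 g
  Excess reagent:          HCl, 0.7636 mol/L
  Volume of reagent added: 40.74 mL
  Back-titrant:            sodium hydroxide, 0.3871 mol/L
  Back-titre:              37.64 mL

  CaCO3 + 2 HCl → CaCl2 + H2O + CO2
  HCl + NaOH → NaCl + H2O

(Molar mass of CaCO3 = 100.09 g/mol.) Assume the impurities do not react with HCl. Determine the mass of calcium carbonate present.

0.8277 g

n(HCl) added = 0.04074 × 0.7636 = 0.03111 mol
n(NaOH) used in back-titration = 0.03764 × 0.3871 = 0.01457 mol
n(HCl) left over = 0.01457 mol (1:1 ratio)
n(HCl) consumed by analyte = 0.03111 − 0.01457 = 0.01654 mol
From the 1:2 ratio, n(CaCO3) = 1/2 × 0.01654 = 8.269 × 10^-3 mol
mass of CaCO3 = 8.269 × 10^-3 × 100.09 = 0.8277 g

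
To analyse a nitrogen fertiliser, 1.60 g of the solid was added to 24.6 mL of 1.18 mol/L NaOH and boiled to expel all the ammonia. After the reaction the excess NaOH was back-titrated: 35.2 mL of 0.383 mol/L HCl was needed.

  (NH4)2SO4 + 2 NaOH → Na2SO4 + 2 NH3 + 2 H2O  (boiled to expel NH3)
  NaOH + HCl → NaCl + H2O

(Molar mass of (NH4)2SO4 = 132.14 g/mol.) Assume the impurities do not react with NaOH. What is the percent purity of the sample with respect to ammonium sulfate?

64.2 %

n(NaOH) added = 0.0246 × 1.18 = 0.0290 mol
n(HCl) used in back-titration = 0.0352 × 0.383 = 0.0135 mol
n(NaOH) left over = 0.0135 mol (1:1 ratio)
n(NaOH) consumed by analyte = 0.0290 − 0.0135 = 0.0155 mol
From the 1:2 ratio, n((NH4)2SO4) = 1/2 × 0.0155 = 7.77 × 10^-3 mol
mass of (NH4)2SO4 = 7.77 × 10^-3 × 132.14 = 1.03 g
% (NH4)2SO4 = 1.03 / 1.60 × 100 = 64.2 %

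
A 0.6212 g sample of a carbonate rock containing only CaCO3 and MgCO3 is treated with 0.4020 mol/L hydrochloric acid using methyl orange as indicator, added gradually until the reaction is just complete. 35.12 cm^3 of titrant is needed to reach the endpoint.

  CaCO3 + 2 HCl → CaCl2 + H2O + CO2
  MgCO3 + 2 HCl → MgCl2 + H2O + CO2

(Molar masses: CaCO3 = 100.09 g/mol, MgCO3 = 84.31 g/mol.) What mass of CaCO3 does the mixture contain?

n(HCl) = 0.03512 × 0.4020 = 0.01412 mol
Let x = n(CaCO3), y = n(MgCO3).
Titrant: 2x + 2y = 0.01412;  mass: 100.09x + 84.31y = 0.6212
Solving, x = 1.651 × 10^-3 mol, y = 5.409 × 10^-3 mol
mass of CaCO3 = 1.651 × 10^-3 × 100.09 = 0.1652 g

0.1652 g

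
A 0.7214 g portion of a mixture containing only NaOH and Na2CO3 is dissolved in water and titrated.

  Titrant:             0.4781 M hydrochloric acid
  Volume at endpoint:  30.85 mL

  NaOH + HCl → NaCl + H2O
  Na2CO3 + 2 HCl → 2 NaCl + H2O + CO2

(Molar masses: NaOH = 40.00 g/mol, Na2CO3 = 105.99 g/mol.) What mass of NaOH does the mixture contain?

n(HCl) = 0.03085 × 0.4781 = 0.01475 mol
Let x = n(NaOH), y = n(Na2CO3).
Titrant: 1x + 2y = 0.01475;  mass: 40.00x + 105.99y = 0.7214
Solving, x = 4.636 × 10^-3 mol, y = 5.057 × 10^-3 mol
mass of NaOH = 4.636 × 10^-3 × 40.00 = 0.1854 g

0.1854 g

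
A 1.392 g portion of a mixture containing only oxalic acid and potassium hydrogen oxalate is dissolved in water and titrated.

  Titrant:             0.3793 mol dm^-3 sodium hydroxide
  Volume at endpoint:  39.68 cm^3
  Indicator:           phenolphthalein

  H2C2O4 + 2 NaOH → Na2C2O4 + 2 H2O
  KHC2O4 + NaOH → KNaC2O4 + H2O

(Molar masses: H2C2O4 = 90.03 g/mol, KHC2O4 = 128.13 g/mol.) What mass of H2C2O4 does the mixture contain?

n(NaOH) = 0.03968 × 0.3793 = 0.01505 mol
Let x = n(H2C2O4), y = n(KHC2O4).
Titrant: 2x + 1y = 0.01505;  mass: 90.03x + 128.13y = 1.392
Solving, x = 3.227 × 10^-3 mol, y = 8.596 × 10^-3 mol
mass of H2C2O4 = 3.227 × 10^-3 × 90.03 = 0.2905 g

0.2905 g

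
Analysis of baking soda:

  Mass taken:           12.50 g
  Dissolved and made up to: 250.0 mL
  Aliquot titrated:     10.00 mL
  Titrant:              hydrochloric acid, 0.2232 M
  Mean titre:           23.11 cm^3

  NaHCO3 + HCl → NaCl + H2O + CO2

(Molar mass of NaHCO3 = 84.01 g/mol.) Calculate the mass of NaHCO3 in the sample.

n(HCl) per titration = 0.02311 × 0.2232 = 5.158 × 10^-3 mol
n(NaHCO3) in each aliquot = 5.158 × 10^-3 mol (1:1 ratio)
n(NaHCO3) in the whole flask = 5.158 × 10^-3 × 250.0/10.00 = 0.1290 mol
mass of NaHCO3 = 0.1290 × 84.01 = 10.83 g

10.83 g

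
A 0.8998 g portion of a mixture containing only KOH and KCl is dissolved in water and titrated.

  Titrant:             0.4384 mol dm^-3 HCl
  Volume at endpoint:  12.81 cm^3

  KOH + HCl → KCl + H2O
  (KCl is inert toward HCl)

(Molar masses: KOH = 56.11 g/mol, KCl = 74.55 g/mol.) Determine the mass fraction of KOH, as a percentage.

35.02 %

n(HCl) = 0.01281 × 0.4384 = 5.616 × 10^-3 mol
Let x = n(KOH), y = n(KCl).
Titrant: 1x = 5.616 × 10^-3;  mass: 56.11x + 74.55y = 0.8998
Solving, x = 5.616 × 10^-3 mol, y = 7.843 × 10^-3 mol
mass of KOH = 5.616 × 10^-3 × 56.11 = 0.3151 g
% KOH = 0.3151 / 0.8998 × 100 = 35.02 %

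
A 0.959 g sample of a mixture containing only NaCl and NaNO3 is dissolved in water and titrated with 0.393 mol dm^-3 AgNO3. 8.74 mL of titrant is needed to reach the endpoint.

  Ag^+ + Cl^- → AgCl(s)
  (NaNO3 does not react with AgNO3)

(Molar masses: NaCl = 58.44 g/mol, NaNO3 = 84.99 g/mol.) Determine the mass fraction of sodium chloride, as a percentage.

n(AgNO3) = 0.00874 × 0.393 = 3.43 × 10^-3 mol
Let x = n(NaCl), y = n(NaNO3).
Titrant: 1x = 3.43 × 10^-3;  mass: 58.44x + 84.99y = 0.959
Solving, x = 3.43 × 10^-3 mol, y = 8.92 × 10^-3 mol
mass of NaCl = 3.43 × 10^-3 × 58.44 = 0.201 g
% NaCl = 0.201 / 0.959 × 100 = 20.9 %

20.9 %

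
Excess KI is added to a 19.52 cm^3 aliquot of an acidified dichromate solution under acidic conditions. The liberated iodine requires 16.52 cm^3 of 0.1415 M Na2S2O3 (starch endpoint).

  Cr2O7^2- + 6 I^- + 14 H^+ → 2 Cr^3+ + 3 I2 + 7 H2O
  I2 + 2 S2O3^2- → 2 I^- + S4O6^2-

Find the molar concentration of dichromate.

n(S2O3^2-) = 0.01652 × 0.1415 = 2.338 × 10^-3 mol
n(I2) = n(S2O3^2-)/2 = 1.169 × 10^-3 mol
From the 1:3 ratio, n(Cr2O7^2-) in the aliquot = 1/3 × 1.169 × 10^-3 = 3.896 × 10^-4 mol
[Cr2O7^2-] = 3.896 × 10^-4 / 0.01952 = 0.01996 mol/L

0.01996 M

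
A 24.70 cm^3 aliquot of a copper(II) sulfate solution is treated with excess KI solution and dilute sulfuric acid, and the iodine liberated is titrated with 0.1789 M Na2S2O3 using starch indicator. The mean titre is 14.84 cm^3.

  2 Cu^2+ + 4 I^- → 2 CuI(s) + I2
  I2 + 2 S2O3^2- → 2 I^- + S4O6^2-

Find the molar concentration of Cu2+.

n(S2O3^2-) = 0.01484 × 0.1789 = 2.655 × 10^-3 mol
n(I2) = n(S2O3^2-)/2 = 1.327 × 10^-3 mol
From the 2:1 ratio, n(Cu2+) in the aliquot = 2/1 × 1.327 × 10^-3 = 2.655 × 10^-3 mol
[Cu2+] = 2.655 × 10^-3 / 0.02470 = 0.1075 mol/L

0.1075 M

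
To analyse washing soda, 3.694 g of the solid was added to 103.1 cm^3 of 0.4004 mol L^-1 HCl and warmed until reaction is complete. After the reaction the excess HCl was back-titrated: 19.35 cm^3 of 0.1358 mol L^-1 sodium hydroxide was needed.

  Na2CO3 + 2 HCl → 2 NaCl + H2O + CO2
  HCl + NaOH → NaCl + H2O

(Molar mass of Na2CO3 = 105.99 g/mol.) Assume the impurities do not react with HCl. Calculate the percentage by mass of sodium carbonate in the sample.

n(HCl) added = 0.1031 × 0.4004 = 0.04128 mol
n(NaOH) used in back-titration = 0.01935 × 0.1358 = 2.628 × 10^-3 mol
n(HCl) left over = 2.628 × 10^-3 mol (1:1 ratio)
n(HCl) consumed by analyte = 0.04128 − 2.628 × 10^-3 = 0.03865 mol
From the 1:2 ratio, n(Na2CO3) = 1/2 × 0.03865 = 0.01933 mol
mass of Na2CO3 = 0.01933 × 105.99 = 2.048 g
% Na2CO3 = 2.048 / 3.694 × 100 = 55.45 %

55.45 %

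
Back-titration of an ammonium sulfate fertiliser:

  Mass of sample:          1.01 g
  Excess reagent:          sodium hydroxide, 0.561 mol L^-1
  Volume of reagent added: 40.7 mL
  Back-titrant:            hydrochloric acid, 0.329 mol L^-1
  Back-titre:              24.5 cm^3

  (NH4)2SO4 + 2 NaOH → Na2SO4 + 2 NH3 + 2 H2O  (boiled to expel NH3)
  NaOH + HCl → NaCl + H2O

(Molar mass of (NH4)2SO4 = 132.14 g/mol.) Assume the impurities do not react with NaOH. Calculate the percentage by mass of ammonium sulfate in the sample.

96.6 %

n(NaOH) added = 0.0407 × 0.561 = 0.0228 mol
n(HCl) used in back-titration = 0.0245 × 0.329 = 8.06 × 10^-3 mol
n(NaOH) left over = 8.06 × 10^-3 mol (1:1 ratio)
n(NaOH) consumed by analyte = 0.0228 − 8.06 × 10^-3 = 0.0148 mol
From the 1:2 ratio, n((NH4)2SO4) = 1/2 × 0.0148 = 7.39 × 10^-3 mol
mass of (NH4)2SO4 = 7.39 × 10^-3 × 132.14 = 0.976 g
% (NH4)2SO4 = 0.976 / 1.01 × 100 = 96.6 %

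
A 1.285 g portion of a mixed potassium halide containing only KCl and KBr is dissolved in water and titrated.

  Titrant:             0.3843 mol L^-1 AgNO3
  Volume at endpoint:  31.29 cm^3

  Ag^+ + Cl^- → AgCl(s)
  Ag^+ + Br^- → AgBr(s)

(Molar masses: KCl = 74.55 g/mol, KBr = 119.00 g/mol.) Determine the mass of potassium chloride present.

n(AgNO3) = 0.03129 × 0.3843 = 0.01202 mol
Let x = n(KCl), y = n(KBr).
Titrant: 1x + 1y = 0.01202;  mass: 74.55x + 119.00y = 1.285
Solving, x = 3.283 × 10^-3 mol, y = 8.741 × 10^-3 mol
mass of KCl = 3.283 × 10^-3 × 74.55 = 0.2448 g

0.2448 g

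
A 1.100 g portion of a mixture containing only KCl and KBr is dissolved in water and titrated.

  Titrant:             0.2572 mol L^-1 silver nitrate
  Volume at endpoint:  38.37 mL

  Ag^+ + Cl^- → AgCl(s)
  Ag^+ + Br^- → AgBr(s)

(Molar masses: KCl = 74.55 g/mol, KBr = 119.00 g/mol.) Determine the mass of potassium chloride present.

n(AgNO3) = 0.03837 × 0.2572 = 9.869 × 10^-3 mol
Let x = n(KCl), y = n(KBr).
Titrant: 1x + 1y = 9.869 × 10^-3;  mass: 74.55x + 119.00y = 1.100
Solving, x = 1.673 × 10^-3 mol, y = 8.195 × 10^-3 mol
mass of KCl = 1.673 × 10^-3 × 74.55 = 0.1248 g

0.1248 g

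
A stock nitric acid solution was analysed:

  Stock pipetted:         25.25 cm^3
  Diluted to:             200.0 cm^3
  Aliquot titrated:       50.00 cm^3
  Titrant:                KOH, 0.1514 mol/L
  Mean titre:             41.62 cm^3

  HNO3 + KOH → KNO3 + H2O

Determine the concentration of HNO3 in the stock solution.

n(KOH) = 0.04162 × 0.1514 = 6.301 × 10^-3 mol
n(HNO3) in the aliquot = 6.301 × 10^-3 mol (1:1 ratio)
[HNO3]_dilute = 6.301 × 10^-3 / 0.05000 = 0.1260 mol/L
Dilution factor = 200.0 / 25.25 = 7.921
[HNO3]_stock = 0.1260 × 7.921 = 0.9982 mol/L

0.9982 mol/L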